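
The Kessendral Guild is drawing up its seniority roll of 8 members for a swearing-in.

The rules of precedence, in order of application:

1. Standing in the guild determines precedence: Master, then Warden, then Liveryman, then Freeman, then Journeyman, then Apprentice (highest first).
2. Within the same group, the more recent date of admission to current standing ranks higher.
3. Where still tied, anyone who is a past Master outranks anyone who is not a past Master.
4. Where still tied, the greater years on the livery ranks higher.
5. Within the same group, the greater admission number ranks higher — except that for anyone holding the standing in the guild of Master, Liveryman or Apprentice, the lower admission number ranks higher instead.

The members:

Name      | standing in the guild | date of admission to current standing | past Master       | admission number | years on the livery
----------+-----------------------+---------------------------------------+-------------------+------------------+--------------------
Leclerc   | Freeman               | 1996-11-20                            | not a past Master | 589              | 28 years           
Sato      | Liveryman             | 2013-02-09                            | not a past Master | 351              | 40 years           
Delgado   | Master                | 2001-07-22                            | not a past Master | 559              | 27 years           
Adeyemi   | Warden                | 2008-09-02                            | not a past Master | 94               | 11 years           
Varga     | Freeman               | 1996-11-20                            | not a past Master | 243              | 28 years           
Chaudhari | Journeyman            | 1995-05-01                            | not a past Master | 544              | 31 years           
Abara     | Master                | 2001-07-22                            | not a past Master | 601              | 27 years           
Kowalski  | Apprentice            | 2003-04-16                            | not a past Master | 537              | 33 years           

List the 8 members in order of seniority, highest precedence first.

Delgado, Abara, Adeyemi, Sato, Leclerc, Varga, Chaudhari, Kowalski

By standing in the guild: Delgado and Abara (Master); then Adeyemi (Warden); then Sato (Liveryman); then Leclerc and Varga (Freeman); then Chaudhari (Journeyman); then Kowalski (Apprentice).
Delgado and Abara both have date of admission to current standing 2001-07-22, so the next rule applies.
Delgado and Abara are each not a past Master, so the next rule applies.
Delgado and Abara both have years on the livery 27 years, so the next rule applies.
Among Delgado and Abara, by admission number (lower first) (reversed rule for this group): Delgado (559) before Abara (601).
Leclerc and Varga both have date of admission to current standing 1996-11-20, so the next rule applies.
Leclerc and Varga are each not a past Master, so the next rule applies.
Leclerc and Varga both have years on the livery 28 years, so the next rule applies.
Among Leclerc and Varga, by admission number (higher first): Leclerc (589) before Varga (243).
Full order: Delgado, Abara, Adeyemi, Sato, Leclerc, Varga, Chaudhari, Kowalski.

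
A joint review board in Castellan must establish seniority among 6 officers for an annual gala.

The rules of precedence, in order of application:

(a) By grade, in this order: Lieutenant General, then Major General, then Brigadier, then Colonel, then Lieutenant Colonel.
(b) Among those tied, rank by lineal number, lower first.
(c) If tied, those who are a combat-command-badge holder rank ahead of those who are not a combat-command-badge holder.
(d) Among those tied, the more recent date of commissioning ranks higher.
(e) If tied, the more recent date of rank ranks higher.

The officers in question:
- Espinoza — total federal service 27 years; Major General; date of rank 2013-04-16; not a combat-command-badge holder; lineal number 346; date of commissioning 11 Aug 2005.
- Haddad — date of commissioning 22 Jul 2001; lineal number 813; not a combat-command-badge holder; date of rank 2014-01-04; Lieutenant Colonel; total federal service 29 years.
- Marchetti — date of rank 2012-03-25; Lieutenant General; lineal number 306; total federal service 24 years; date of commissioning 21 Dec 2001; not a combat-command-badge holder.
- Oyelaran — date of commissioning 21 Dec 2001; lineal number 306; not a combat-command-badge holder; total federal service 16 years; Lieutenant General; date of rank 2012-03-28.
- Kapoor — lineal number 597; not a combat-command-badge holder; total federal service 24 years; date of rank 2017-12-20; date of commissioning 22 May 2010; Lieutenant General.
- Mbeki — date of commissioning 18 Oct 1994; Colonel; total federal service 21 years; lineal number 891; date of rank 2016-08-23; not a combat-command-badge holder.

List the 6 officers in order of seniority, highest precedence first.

By grade: Oyelaran, Marchetti and Kapoor (Lieutenant General); then Espinoza (Major General); then Mbeki (Colonel); then Haddad (Lieutenant Colonel).
Among Oyelaran, Marchetti and Kapoor, by lineal number (lower first): Oyelaran and Marchetti (306) before Kapoor (597).
Oyelaran and Marchetti are each not a combat-command-badge holder, so the next rule applies.
Oyelaran and Marchetti both have date of commissioning 21 Dec 2001, so the next rule applies.
Among Oyelaran and Marchetti, by date of rank (later first): Oyelaran (2012-03-28) before Marchetti (2012-03-25).
Full order: Oyelaran, Marchetti, Kapoor, Espinoza, Mbeki, Haddad.

Oyelaran, Marchetti, Kapoor, Espinoza, Mbeki, Haddad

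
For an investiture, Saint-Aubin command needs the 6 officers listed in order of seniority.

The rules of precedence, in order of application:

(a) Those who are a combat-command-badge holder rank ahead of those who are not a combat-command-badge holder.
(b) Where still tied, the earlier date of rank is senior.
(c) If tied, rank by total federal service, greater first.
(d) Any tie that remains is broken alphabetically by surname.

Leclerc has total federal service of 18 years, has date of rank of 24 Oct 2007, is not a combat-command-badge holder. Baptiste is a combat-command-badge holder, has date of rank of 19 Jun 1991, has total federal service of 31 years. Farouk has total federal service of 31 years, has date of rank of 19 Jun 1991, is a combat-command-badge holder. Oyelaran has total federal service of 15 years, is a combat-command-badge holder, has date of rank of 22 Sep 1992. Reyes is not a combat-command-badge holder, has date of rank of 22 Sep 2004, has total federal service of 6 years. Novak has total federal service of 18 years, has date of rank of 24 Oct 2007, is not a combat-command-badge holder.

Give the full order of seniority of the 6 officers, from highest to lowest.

Baptiste, Farouk, Oyelaran, Reyes, Leclerc, Novak

By the first rule: Baptiste, Farouk and Oyelaran (each a combat-command-badge holder); then Reyes, Leclerc and Novak (each not a combat-command-badge holder).
Among Baptiste, Farouk and Oyelaran, by date of rank (earlier first): Baptiste and Farouk (19 Jun 1991) before Oyelaran (22 Sep 1992).
Baptiste and Farouk both have total federal service 31 years, so the next rule applies.
Among Baptiste and Farouk, alphabetically by surname: Baptiste before Farouk.
Among Reyes, Leclerc and Novak, by date of rank (earlier first): Reyes (22 Sep 2004) before Leclerc and Novak (24 Oct 2007).
Leclerc and Novak both have total federal service 18 years, so the next rule applies.
Among Leclerc and Novak, alphabetically by surname: Leclerc before Novak.
Full order: Baptiste, Farouk, Oyelaran, Reyes, Leclerc, Novak.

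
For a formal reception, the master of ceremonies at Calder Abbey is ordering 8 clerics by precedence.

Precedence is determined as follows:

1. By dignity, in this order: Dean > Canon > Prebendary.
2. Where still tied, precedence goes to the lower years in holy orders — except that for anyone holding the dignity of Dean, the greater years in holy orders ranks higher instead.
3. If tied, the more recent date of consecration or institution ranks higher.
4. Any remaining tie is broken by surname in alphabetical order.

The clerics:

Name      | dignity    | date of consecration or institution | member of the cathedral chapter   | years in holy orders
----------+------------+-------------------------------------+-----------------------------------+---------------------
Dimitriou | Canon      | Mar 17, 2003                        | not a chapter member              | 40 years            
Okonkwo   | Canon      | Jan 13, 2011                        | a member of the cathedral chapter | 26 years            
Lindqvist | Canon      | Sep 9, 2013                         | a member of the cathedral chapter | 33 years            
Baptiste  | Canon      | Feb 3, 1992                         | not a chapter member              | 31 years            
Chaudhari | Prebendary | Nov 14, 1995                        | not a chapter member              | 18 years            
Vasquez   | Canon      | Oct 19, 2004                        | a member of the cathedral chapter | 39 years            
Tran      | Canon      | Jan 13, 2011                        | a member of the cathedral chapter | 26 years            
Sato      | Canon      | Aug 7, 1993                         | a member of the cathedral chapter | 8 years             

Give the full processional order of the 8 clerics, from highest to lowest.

By dignity: Sato, Okonkwo, Tran, Baptiste, Lindqvist, Vasquez and Dimitriou (Canon); then Chaudhari (Prebendary).
Among Sato, Okonkwo, Tran, Baptiste, Lindqvist, Vasquez and Dimitriou, by years in holy orders (lower first): Sato (8 years) before Okonkwo and Tran (26 years) before Baptiste (31 years) before Lindqvist (33 years) before Vasquez (39 years) before Dimitriou (40 years).
Okonkwo and Tran both have date of consecration or institution Jan 13, 2011, so the next rule applies.
Among Okonkwo and Tran, alphabetically by surname: Okonkwo before Tran.
Full order: Sato, Okonkwo, Tran, Baptiste, Lindqvist, Vasquez, Dimitriou, Chaudhari.

Sato, Okonkwo, Tran, Baptiste, Lindqvist, Vasquez, Dimitriou, Chaudhari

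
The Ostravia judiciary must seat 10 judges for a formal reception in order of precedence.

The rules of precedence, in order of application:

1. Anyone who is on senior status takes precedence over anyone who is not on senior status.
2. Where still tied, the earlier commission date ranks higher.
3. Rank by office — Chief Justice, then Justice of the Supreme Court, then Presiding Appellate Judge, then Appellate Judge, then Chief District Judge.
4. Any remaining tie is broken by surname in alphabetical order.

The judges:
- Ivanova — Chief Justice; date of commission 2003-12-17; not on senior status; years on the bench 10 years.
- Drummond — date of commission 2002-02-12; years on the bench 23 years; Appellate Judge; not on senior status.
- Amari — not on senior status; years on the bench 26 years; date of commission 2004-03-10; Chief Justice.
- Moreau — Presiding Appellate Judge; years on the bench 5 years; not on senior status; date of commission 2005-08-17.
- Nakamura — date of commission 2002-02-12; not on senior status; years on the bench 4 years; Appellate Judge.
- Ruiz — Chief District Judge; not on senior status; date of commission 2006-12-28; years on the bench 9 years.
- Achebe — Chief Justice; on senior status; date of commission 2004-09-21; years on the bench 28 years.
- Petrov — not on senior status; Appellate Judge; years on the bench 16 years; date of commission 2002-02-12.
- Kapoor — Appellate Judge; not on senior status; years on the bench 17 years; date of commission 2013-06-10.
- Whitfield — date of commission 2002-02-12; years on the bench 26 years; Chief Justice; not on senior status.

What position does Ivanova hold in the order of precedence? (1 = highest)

6

By the first rule: Achebe (on senior status); then Whitfield, Drummond, Nakamura, Petrov, Ivanova, Amari, Moreau, Ruiz and Kapoor (each not on senior status).
Among Whitfield, Drummond, Nakamura, Petrov, Ivanova, Amari, Moreau, Ruiz and Kapoor, by date of commission (earlier first): Whitfield, Drummond, Nakamura and Petrov (2002-02-12) before Ivanova (2003-12-17) before Amari (2004-03-10) before Moreau (2005-08-17) before Ruiz (2006-12-28) before Kapoor (2013-06-10).
Among Whitfield, Drummond, Nakamura and Petrov, by office: Whitfield (Chief Justice) before Drummond, Nakamura and Petrov (Appellate Judge).
Among Drummond, Nakamura and Petrov, alphabetically by surname: Drummond before Nakamura before Petrov.
Order: Achebe, Whitfield, Drummond, Nakamura, Petrov, Ivanova, Amari, Moreau, Ruiz, Kapoor. So position 6.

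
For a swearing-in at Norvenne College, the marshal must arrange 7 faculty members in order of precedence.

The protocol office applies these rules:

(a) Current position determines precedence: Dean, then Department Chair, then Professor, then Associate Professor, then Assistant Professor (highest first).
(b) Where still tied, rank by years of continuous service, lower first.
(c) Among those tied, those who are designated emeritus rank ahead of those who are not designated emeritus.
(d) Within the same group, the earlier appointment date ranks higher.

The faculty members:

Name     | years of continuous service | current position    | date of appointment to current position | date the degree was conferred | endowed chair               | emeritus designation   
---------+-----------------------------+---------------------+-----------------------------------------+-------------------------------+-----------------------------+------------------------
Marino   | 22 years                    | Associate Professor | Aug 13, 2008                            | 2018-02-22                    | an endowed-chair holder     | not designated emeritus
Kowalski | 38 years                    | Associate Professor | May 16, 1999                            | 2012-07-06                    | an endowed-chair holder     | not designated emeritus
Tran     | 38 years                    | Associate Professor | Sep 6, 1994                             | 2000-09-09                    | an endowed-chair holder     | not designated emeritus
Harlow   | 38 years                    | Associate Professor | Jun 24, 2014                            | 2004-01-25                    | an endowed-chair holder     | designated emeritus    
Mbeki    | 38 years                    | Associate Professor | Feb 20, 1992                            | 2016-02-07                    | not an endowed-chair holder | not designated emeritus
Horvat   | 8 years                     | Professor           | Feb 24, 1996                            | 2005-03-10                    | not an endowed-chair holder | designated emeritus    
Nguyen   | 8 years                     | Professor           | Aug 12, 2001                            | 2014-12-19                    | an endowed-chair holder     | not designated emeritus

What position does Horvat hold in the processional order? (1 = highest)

1

By current position: Horvat and Nguyen (Professor); then Marino, Harlow, Mbeki, Tran and Kowalski (Associate Professor).
Horvat and Nguyen both have years of continuous service 8 years, so the next rule applies.
Among Horvat and Nguyen, designated emeritus before not designated emeritus: Horvat (designated emeritus) before Nguyen (not designated emeritus).
Among Marino, Harlow, Mbeki, Tran and Kowalski, by years of continuous service (lower first): Marino (22 years) before Harlow, Mbeki, Tran and Kowalski (38 years).
Among Harlow, Mbeki, Tran and Kowalski, designated emeritus before not designated emeritus: Harlow (designated emeritus) before Mbeki, Tran and Kowalski (not designated emeritus).
Among Mbeki, Tran and Kowalski, by date of appointment to current position (earlier first): Mbeki (Feb 20, 1992) before Tran (Sep 6, 1994) before Kowalski (May 16, 1999).
Order: Horvat, Nguyen, Marino, Harlow, Mbeki, Tran, Kowalski. So position 1.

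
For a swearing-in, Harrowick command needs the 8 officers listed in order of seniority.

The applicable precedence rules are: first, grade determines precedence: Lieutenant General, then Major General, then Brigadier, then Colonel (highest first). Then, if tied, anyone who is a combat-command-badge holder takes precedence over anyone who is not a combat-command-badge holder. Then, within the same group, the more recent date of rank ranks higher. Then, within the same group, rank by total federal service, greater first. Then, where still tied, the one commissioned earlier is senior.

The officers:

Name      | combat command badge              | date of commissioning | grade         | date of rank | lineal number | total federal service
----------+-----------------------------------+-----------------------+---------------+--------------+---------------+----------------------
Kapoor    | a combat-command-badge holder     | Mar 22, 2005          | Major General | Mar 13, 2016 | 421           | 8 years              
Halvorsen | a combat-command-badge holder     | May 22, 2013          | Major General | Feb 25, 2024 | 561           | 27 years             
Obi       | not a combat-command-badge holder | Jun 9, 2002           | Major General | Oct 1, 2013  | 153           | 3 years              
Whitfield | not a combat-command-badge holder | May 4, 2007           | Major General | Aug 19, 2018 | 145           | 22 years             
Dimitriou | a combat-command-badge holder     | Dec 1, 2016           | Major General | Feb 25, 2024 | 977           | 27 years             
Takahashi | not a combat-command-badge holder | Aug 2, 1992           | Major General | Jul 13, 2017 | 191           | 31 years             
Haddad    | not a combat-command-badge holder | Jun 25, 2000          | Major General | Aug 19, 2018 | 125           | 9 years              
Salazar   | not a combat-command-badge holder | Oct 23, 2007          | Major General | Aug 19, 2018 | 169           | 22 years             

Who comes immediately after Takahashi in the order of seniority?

Obi

By grade: Halvorsen, Dimitriou, Kapoor, Whitfield, Salazar, Haddad, Takahashi and Obi (Major General).
Among Halvorsen, Dimitriou, Kapoor, Whitfield, Salazar, Haddad, Takahashi and Obi, a combat-command-badge holder before not a combat-command-badge holder: Halvorsen, Dimitriou and Kapoor (a combat-command-badge holder) before Whitfield, Salazar, Haddad, Takahashi and Obi (not a combat-command-badge holder).
Among Halvorsen, Dimitriou and Kapoor, by date of rank (later first): Halvorsen and Dimitriou (Feb 25, 2024) before Kapoor (Mar 13, 2016).
Halvorsen and Dimitriou both have total federal service 27 years, so the next rule applies.
Among Halvorsen and Dimitriou, by date of commissioning (earlier first): Halvorsen (May 22, 2013) before Dimitriou (Dec 1, 2016).
Among Whitfield, Salazar, Haddad, Takahashi and Obi, by date of rank (later first): Whitfield, Salazar and Haddad (Aug 19, 2018) before Takahashi (Jul 13, 2017) before Obi (Oct 1, 2013).
Among Whitfield, Salazar and Haddad, by total federal service (higher first): Whitfield and Salazar (22 years) before Haddad (9 years).
Among Whitfield and Salazar, by date of commissioning (earlier first): Whitfield (May 4, 2007) before Salazar (Oct 23, 2007).
Order: Halvorsen, Dimitriou, Kapoor, Whitfield, Salazar, Haddad, Takahashi, Obi.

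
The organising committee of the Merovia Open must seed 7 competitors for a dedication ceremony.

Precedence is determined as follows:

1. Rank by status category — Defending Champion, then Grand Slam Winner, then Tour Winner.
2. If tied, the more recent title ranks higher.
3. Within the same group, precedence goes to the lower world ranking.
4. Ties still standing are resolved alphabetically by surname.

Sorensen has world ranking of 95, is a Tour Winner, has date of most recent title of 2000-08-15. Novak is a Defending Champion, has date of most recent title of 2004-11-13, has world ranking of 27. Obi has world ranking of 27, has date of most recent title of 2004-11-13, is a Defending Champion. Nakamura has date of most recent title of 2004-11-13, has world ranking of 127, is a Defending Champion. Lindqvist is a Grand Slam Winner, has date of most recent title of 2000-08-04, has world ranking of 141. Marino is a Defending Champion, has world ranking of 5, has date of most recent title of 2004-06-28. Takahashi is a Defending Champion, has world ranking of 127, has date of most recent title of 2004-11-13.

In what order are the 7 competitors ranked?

Novak, Obi, Nakamura, Takahashi, Marino, Lindqvist, Sorensen

By status category: Novak, Obi, Nakamura, Takahashi and Marino (Defending Champion); then Lindqvist (Grand Slam Winner); then Sorensen (Tour Winner).
Among Novak, Obi, Nakamura, Takahashi and Marino, by date of most recent title (later first): Novak, Obi, Nakamura and Takahashi (2004-11-13) before Marino (2004-06-28).
Among Novak, Obi, Nakamura and Takahashi, by world ranking (lower first): Novak and Obi (27) before Nakamura and Takahashi (127).
Among Novak and Obi, alphabetically by surname: Novak before Obi.
Among Nakamura and Takahashi, alphabetically by surname: Nakamura before Takahashi.
Full order: Novak, Obi, Nakamura, Takahashi, Marino, Lindqvist, Sorensen.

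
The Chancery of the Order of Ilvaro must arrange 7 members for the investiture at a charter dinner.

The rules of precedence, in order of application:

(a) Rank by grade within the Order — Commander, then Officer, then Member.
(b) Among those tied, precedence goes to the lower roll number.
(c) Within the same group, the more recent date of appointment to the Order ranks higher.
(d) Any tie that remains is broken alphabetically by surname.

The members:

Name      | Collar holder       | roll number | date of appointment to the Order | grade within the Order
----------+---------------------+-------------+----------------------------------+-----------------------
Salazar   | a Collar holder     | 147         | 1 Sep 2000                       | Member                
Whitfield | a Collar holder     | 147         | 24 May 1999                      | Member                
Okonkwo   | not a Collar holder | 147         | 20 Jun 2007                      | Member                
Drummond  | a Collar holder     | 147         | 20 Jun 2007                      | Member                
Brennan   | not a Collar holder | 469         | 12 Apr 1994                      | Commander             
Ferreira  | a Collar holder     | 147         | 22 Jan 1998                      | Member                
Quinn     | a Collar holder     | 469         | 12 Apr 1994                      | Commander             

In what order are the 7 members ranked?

Brennan, Quinn, Drummond, Okonkwo, Salazar, Whitfield, Ferreira

By grade within the Order: Brennan and Quinn (Commander); then Drummond, Okonkwo, Salazar, Whitfield and Ferreira (Member).
Brennan and Quinn both have roll number 469, so the next rule applies.
Brennan and Quinn both have date of appointment to the Order 12 Apr 1994, so the next rule applies.
Among Brennan and Quinn, alphabetically by surname: Brennan before Quinn.
Drummond, Okonkwo, Salazar, Whitfield and Ferreira all have roll number 147, so the next rule applies.
Among Drummond, Okonkwo, Salazar, Whitfield and Ferreira, by date of appointment to the Order (later first): Drummond and Okonkwo (20 Jun 2007) before Salazar (1 Sep 2000) before Whitfield (24 May 1999) before Ferreira (22 Jan 1998).
Among Drummond and Okonkwo, alphabetically by surname: Drummond before Okonkwo.
Full order: Brennan, Quinn, Drummond, Okonkwo, Salazar, Whitfield, Ferreira.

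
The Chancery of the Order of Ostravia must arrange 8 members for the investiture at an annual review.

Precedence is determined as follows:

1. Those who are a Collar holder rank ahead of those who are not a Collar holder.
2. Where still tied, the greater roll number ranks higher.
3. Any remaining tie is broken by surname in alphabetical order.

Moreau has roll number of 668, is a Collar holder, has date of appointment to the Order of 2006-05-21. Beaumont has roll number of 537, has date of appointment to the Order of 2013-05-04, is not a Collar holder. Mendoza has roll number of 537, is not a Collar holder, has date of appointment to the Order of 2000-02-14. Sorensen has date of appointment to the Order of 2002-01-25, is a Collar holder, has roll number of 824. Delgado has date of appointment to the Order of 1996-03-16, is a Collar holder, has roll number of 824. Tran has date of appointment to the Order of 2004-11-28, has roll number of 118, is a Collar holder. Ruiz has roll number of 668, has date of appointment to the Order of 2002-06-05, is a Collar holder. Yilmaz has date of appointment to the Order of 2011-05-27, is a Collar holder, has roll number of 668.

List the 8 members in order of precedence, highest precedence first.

By the first rule: Delgado, Sorensen, Moreau, Ruiz, Yilmaz and Tran (each a Collar holder); then Beaumont and Mendoza (both not a Collar holder).
Among Delgado, Sorensen, Moreau, Ruiz, Yilmaz and Tran, by roll number (higher first): Delgado and Sorensen (824) before Moreau, Ruiz and Yilmaz (668) before Tran (118).
Among Delgado and Sorensen, alphabetically by surname: Delgado before Sorensen.
Among Moreau, Ruiz and Yilmaz, alphabetically by surname: Moreau before Ruiz before Yilmaz.
Beaumont and Mendoza both have roll number 537, so the next rule applies.
Among Beaumont and Mendoza, alphabetically by surname: Beaumont before Mendoza.
Full order: Delgado, Sorensen, Moreau, Ruiz, Yilmaz, Tran, Beaumont, Mendoza.

Delgado, Sorensen, Moreau, Ruiz, Yilmaz, Tran, Beaumont, Mendoza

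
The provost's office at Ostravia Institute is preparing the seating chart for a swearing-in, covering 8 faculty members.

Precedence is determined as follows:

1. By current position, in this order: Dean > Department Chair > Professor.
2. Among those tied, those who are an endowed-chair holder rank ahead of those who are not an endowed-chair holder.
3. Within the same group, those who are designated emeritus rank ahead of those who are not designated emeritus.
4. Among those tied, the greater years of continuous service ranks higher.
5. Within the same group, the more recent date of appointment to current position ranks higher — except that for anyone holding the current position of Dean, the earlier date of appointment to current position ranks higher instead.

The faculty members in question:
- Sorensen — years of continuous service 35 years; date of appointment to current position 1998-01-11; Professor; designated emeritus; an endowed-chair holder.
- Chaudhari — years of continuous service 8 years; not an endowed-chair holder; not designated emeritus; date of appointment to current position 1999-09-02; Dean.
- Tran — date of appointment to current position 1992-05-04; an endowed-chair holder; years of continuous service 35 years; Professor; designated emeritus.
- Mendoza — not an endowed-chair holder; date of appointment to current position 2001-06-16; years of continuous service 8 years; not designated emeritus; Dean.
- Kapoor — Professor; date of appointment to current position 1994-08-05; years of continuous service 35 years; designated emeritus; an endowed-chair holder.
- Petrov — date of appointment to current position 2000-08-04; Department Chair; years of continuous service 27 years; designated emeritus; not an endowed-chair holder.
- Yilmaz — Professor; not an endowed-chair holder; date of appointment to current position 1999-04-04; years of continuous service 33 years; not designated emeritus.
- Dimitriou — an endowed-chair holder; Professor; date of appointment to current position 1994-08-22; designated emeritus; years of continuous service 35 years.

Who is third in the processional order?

By current position: Chaudhari and Mendoza (Dean); then Petrov (Department Chair); then Sorensen, Dimitriou, Kapoor, Tran and Yilmaz (Professor).
Chaudhari and Mendoza are each not an endowed-chair holder, so the next rule applies.
Chaudhari and Mendoza are each not designated emeritus, so the next rule applies.
Chaudhari and Mendoza both have years of continuous service 8 years, so the next rule applies.
Among Chaudhari and Mendoza, by date of appointment to current position (earlier first) (reversed rule for this group): Chaudhari (1999-09-02) before Mendoza (2001-06-16).
Among Sorensen, Dimitriou, Kapoor, Tran and Yilmaz, an endowed-chair holder before not an endowed-chair holder: Sorensen, Dimitriou, Kapoor and Tran (an endowed-chair holder) before Yilmaz (not an endowed-chair holder).
Sorensen, Dimitriou, Kapoor and Tran are each designated emeritus, so the next rule applies.
Sorensen, Dimitriou, Kapoor and Tran all have years of continuous service 35 years, so the next rule applies.
Among Sorensen, Dimitriou, Kapoor and Tran, by date of appointment to current position (later first): Sorensen (1998-01-11) before Dimitriou (1994-08-22) before Kapoor (1994-08-05) before Tran (1992-05-04).
Order: Chaudhari, Mendoza, Petrov, Sorensen, Dimitriou, Kapoor, Tran, Yilmaz.

Petrov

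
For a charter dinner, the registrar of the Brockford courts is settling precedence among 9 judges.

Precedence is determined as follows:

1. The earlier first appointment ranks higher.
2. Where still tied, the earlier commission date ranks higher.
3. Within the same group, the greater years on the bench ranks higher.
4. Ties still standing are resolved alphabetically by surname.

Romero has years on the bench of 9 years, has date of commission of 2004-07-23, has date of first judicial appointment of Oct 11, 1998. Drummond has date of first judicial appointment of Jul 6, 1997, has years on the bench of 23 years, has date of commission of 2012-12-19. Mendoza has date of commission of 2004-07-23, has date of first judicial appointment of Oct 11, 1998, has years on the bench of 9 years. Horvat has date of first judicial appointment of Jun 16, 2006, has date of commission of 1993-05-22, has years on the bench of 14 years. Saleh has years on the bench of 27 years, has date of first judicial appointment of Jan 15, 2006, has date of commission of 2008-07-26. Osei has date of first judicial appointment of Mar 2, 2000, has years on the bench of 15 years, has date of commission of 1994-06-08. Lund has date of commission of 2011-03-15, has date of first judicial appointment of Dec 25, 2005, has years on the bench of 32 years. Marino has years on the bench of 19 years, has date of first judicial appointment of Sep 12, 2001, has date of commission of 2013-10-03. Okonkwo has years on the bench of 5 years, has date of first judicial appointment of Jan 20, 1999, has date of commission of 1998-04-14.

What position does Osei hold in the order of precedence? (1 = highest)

5

By date of first judicial appointment (earlier first): Drummond (Jul 6, 1997); then Mendoza and Romero (both Oct 11, 1998); then Okonkwo (Jan 20, 1999); then Osei (Mar 2, 2000); then Marino (Sep 12, 2001); then Lund (Dec 25, 2005); then Saleh (Jan 15, 2006); then Horvat (Jun 16, 2006).
Mendoza and Romero both have date of commission 2004-07-23, so the next rule applies.
Mendoza and Romero both have years on the bench 9 years, so the next rule applies.
Among Mendoza and Romero, alphabetically by surname: Mendoza before Romero.
Order: Drummond, Mendoza, Romero, Okonkwo, Osei, Marino, Lund, Saleh, Horvat. So position 5.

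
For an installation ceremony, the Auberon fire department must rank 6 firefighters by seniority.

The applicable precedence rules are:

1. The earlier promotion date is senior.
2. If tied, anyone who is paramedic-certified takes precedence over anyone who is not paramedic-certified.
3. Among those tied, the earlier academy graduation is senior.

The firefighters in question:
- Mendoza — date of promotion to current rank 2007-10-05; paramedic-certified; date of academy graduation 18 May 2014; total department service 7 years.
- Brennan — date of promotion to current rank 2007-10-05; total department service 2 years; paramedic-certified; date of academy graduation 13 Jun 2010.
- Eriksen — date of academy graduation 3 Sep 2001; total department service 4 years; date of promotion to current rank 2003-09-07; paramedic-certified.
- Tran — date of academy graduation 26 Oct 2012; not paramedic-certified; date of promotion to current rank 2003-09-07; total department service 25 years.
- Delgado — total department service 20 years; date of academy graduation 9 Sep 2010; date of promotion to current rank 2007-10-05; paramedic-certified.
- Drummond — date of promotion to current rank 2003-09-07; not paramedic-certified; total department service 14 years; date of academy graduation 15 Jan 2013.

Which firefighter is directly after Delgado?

Mendoza

By date of promotion to current rank (earlier first): Eriksen, Tran and Drummond (each 2003-09-07); then Brennan, Delgado and Mendoza (each 2007-10-05).
Among Eriksen, Tran and Drummond, paramedic-certified before not paramedic-certified: Eriksen (paramedic-certified) before Tran and Drummond (not paramedic-certified).
Among Tran and Drummond, by date of academy graduation (earlier first): Tran (26 Oct 2012) before Drummond (15 Jan 2013).
Brennan, Delgado and Mendoza are each paramedic-certified, so the next rule applies.
Among Brennan, Delgado and Mendoza, by date of academy graduation (earlier first): Brennan (13 Jun 2010) before Delgado (9 Sep 2010) before Mendoza (18 May 2014).
Order: Eriksen, Tran, Drummond, Brennan, Delgado, Mendoza.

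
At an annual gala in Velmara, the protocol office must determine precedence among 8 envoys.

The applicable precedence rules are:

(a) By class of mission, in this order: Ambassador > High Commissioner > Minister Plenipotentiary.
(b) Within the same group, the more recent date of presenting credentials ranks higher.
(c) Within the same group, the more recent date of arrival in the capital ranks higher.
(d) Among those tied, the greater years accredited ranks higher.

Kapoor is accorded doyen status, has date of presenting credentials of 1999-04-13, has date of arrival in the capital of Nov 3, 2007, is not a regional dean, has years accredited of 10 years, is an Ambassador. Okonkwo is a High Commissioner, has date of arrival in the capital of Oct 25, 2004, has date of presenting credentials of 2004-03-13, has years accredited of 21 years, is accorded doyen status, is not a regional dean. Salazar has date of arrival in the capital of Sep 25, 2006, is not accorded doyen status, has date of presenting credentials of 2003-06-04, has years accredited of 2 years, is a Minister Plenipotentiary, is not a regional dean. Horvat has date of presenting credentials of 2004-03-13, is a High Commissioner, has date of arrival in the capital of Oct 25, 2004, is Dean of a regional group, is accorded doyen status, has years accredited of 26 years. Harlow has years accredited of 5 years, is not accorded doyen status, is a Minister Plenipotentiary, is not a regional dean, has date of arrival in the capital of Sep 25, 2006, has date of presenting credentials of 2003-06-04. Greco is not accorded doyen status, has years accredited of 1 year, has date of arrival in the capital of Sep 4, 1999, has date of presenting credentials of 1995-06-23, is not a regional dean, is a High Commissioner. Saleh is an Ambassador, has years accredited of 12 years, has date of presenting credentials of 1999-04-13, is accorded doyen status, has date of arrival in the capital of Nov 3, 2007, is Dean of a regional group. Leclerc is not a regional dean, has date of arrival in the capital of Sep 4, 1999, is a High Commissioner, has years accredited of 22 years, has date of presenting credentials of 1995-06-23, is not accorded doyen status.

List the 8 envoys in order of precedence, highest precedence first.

Saleh, Kapoor, Horvat, Okonkwo, Leclerc, Greco, Harlow, Salazar

By class of mission: Saleh and Kapoor (Ambassador); then Horvat, Okonkwo, Leclerc and Greco (High Commissioner); then Harlow and Salazar (Minister Plenipotentiary).
Saleh and Kapoor both have date of presenting credentials 1999-04-13, so the next rule applies.
Saleh and Kapoor both have date of arrival in the capital Nov 3, 2007, so the next rule applies.
Among Saleh and Kapoor, by years accredited (higher first): Saleh (12 years) before Kapoor (10 years).
Among Horvat, Okonkwo, Leclerc and Greco, by date of presenting credentials (later first): Horvat and Okonkwo (2004-03-13) before Leclerc and Greco (1995-06-23).
Horvat and Okonkwo both have date of arrival in the capital Oct 25, 2004, so the next rule applies.
Among Horvat and Okonkwo, by years accredited (higher first): Horvat (26 years) before Okonkwo (21 years).
Leclerc and Greco both have date of arrival in the capital Sep 4, 1999, so the next rule applies.
Among Leclerc and Greco, by years accredited (higher first): Leclerc (22 years) before Greco (1 year).
Harlow and Salazar both have date of presenting credentials 2003-06-04, so the next rule applies.
Harlow and Salazar both have date of arrival in the capital Sep 25, 2006, so the next rule applies.
Among Harlow and Salazar, by years accredited (higher first): Harlow (5 years) before Salazar (2 years).
Full order: Saleh, Kapoor, Horvat, Okonkwo, Leclerc, Greco, Harlow, Salazar.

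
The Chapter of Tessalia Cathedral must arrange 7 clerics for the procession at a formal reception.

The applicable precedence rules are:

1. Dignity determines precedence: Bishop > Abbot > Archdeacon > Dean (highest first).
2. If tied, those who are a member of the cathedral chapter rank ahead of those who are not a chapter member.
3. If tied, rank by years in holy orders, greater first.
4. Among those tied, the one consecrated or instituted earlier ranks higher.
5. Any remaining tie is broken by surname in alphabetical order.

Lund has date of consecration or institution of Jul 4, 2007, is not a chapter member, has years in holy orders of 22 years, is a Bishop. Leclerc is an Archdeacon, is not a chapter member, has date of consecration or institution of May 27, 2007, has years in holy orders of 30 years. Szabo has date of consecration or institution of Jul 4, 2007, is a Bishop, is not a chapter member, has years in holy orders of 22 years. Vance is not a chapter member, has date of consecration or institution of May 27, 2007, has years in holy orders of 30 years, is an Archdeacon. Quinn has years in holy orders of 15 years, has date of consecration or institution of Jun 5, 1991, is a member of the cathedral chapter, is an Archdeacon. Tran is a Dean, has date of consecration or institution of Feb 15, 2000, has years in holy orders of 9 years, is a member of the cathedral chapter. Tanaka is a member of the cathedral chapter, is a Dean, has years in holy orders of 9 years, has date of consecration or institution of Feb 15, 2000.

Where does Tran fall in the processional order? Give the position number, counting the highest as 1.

7

By dignity: Lund and Szabo (Bishop); then Quinn, Leclerc and Vance (Archdeacon); then Tanaka and Tran (Dean).
Lund and Szabo are each not a chapter member, so the next rule applies.
Lund and Szabo both have years in holy orders 22 years, so the next rule applies.
Lund and Szabo both have date of consecration or institution Jul 4, 2007, so the next rule applies.
Among Lund and Szabo, alphabetically by surname: Lund before Szabo.
Among Quinn, Leclerc and Vance, a member of the cathedral chapter before not a chapter member: Quinn (a member of the cathedral chapter) before Leclerc and Vance (not a chapter member).
Leclerc and Vance both have years in holy orders 30 years, so the next rule applies.
Leclerc and Vance both have date of consecration or institution May 27, 2007, so the next rule applies.
Among Leclerc and Vance, alphabetically by surname: Leclerc before Vance.
Tanaka and Tran are each a member of the cathedral chapter, so the next rule applies.
Tanaka and Tran both have years in holy orders 9 years, so the next rule applies.
Tanaka and Tran both have date of consecration or institution Feb 15, 2000, so the next rule applies.
Among Tanaka and Tran, alphabetically by surname: Tanaka before Tran.
Order: Lund, Szabo, Quinn, Leclerc, Vance, Tanaka, Tran. So position 7.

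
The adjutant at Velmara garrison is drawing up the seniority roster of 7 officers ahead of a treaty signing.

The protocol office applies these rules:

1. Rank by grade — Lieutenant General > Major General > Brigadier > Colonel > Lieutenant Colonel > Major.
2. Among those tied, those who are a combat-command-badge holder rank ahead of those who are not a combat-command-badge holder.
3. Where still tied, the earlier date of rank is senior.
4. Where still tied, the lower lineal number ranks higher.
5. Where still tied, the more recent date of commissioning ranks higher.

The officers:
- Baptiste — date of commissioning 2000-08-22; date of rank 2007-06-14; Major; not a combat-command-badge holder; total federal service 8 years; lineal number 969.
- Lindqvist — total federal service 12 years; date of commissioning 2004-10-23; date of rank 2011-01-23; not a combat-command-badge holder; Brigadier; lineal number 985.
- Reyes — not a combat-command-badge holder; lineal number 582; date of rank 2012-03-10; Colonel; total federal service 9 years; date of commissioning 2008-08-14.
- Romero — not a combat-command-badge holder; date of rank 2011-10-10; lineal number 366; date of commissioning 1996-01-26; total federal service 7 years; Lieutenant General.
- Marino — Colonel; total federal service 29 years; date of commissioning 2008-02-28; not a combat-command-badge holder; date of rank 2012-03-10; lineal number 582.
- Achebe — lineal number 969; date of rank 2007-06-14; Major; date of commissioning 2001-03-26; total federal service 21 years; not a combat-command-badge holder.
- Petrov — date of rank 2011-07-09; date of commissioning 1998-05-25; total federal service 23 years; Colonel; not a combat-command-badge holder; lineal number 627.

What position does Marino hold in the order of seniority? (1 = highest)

By grade: Romero (Lieutenant General); then Lindqvist (Brigadier); then Petrov, Reyes and Marino (Colonel); then Achebe and Baptiste (Major).
Petrov, Reyes and Marino are each not a combat-command-badge holder, so the next rule applies.
Among Petrov, Reyes and Marino, by date of rank (earlier first): Petrov (2011-07-09) before Reyes and Marino (2012-03-10).
Reyes and Marino both have lineal number 582, so the next rule applies.
Among Reyes and Marino, by date of commissioning (later first): Reyes (2008-08-14) before Marino (2008-02-28).
Achebe and Baptiste are each not a combat-command-badge holder, so the next rule applies.
Achebe and Baptiste both have date of rank 2007-06-14, so the next rule applies.
Achebe and Baptiste both have lineal number 969, so the next rule applies.
Among Achebe and Baptiste, by date of commissioning (later first): Achebe (2001-03-26) before Baptiste (2000-08-22).
Order: Romero, Lindqvist, Petrov, Reyes, Marino, Achebe, Baptiste. So position 5.

5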